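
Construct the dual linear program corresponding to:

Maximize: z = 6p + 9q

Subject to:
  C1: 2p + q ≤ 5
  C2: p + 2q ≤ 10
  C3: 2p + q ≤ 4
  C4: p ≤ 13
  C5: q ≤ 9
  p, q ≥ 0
Minimize: z = 5y1 + 10y2 + 4y3 + 13y4 + 9y5

Subject to:
  C1: -2y1 - y2 - 2y3 - y4 ≤ -6
  C2: -y1 - 2y2 - y3 - y5 ≤ -9
  y1, y2, y3, y4, y5 ≥ 0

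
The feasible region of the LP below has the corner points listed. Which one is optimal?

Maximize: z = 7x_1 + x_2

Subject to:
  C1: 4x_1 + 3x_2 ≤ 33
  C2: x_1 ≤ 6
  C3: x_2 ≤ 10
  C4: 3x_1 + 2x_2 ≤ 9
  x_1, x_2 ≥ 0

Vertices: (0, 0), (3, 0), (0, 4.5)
Evaluating z = 7x_1 + x_2 at each vertex:
  (0, 0): z = 0
  (3, 0): z = 21
  (0, 4.5): z = 4.5

The largest value is z = 21, attained at (3, 0).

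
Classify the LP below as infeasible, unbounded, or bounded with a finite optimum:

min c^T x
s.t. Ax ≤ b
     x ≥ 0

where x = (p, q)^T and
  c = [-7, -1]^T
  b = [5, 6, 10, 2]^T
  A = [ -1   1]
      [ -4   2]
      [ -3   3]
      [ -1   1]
Feasible point: (0, 0) satisfies every constraint, so the LP is feasible.
Direction d = (1, 0): for each constraint row a, a·d ≤ 0 —
  (-1)(1) + (1)(0) = -1 ≤ 0
  (-4)(1) + (2)(0) = -4 ≤ 0
  (-3)(1) + (3)(0) = -3 ≤ 0
  (-1)(1) + (1)(0) = -1 ≤ 0
and d ≥ 0, so (0, 0) + t·d stays feasible for every t ≥ 0. Along this ray z = -7p - q changes by -7 per unit t, so z → −∞.

Unbounded: there is a feasible ray along which z → −∞.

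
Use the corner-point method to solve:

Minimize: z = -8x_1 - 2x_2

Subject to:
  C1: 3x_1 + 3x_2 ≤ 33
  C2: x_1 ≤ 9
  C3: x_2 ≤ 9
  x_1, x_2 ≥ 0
Each vertex is the intersection of two constraint boundaries that also satisfies all remaining constraints:
  x_1 = 0 and x_2 = 0 → (0, 0)
  x_1 = 9 and x_2 = 0 → (9, 0)
  3x_1 + 3x_2 = 33 and x_1 = 9 → (9, 2)
  3x_1 + 3x_2 = 33 and x_2 = 9 → (2, 9)
  x_2 = 9 and x_1 = 0 → (0, 9)

Evaluating z = -8x_1 - 2x_2 at each vertex:
  (0, 0): z = 0
  (9, 0): z = -72
  (9, 2): z = -76
  (2, 9): z = -34
  (0, 9): z = -18

The minimum is at (9, 2) with z = -76.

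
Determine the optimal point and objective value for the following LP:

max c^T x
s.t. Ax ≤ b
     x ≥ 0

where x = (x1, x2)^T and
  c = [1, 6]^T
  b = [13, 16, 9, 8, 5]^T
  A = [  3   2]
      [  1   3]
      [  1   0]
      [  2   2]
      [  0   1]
Each vertex is the intersection of two constraint boundaries that also satisfies all remaining constraints:
  x1 = 0 and x2 = 0 → (0, 0)
  2x1 + 2x2 = 8 and x2 = 0 → (4, 0)
  2x1 + 2x2 = 8 and x1 = 0 → (0, 4)

Evaluating z = x1 + 6x2 at each vertex:
  (0, 0): z = 0
  (4, 0): z = 4
  (0, 4): z = 24

The maximum is at (0, 4) with z = 24.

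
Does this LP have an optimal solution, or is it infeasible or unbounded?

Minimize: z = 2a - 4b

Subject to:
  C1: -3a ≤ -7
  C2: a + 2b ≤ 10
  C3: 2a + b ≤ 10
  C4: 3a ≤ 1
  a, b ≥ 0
C4 requires 3a ≤ 1, while C1 (-3a ≤ -7) is equivalent to 3a ≥ 7. Together they would need 7 ≤ 3a ≤ 1, which is impossible since 7 > 1. No point satisfies all constraints.

Infeasible: no point satisfies all constraints simultaneously.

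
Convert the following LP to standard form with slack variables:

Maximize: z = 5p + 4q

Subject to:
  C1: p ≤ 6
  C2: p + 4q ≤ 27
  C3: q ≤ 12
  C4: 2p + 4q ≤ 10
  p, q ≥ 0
max z = 5p + 4q

s.t.
  p + s1 = 6
  p + 4q + s2 = 27
  q + s3 = 12
  2p + 4q + s4 = 10
  p, q, s1, s2, s3, s4 ≥ 0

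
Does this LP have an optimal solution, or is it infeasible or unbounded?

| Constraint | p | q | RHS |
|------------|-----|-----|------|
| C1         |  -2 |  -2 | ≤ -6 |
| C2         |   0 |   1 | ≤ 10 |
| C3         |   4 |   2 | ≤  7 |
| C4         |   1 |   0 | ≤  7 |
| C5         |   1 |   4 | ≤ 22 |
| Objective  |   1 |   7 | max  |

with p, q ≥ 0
The point (0, 3.5) satisfies every constraint, so the LP is feasible; the constraints give p ≤ 7 and q ≤ 10, which with p, q ≥ 0 keep the feasible region inside a bounded box. A feasible, bounded LP attains a finite optimum at a vertex.

The LP has an optimal solution: (0, 3.5) with z = 24.5.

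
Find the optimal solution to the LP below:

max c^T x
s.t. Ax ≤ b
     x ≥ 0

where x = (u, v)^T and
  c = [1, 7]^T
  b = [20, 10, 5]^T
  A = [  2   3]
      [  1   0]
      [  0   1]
u = 2.5, v = 5, z = 37.5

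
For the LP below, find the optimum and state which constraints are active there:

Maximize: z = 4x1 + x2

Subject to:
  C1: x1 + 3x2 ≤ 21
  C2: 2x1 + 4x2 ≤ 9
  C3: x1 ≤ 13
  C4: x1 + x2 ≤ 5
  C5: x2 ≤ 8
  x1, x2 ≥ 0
Optimal: x1 = 4.5, x2 = 0
Binding: C2, x2 ≥ 0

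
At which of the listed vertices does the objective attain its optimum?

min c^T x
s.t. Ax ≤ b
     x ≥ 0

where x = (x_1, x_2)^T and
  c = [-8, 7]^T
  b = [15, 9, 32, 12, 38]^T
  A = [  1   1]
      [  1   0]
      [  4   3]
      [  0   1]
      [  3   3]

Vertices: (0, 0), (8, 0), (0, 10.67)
Evaluating z = -8x_1 + 7x_2 at each vertex:
  (0, 0): z = 0
  (8, 0): z = -64
  (0, 10.67): z = 74.67

The smallest value is z = -64, attained at (8, 0).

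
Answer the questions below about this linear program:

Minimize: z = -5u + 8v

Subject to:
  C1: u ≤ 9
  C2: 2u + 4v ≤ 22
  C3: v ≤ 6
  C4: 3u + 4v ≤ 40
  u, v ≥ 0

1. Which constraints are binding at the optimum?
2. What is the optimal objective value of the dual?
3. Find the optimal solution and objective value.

1. C1, v ≥ 0
2. -45 (by strong duality, equal to the primal optimum)
3. u = 9, v = 0, z = -45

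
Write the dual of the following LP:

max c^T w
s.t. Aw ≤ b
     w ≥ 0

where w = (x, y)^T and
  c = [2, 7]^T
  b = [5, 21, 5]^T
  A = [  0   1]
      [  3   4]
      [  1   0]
Minimize: z = 5y1 + 21y2 + 5y3

Subject to:
  C1: -3y2 - y3 ≤ -2
  C2: -y1 - 4y2 ≤ -7
  y1, y2, y3 ≥ 0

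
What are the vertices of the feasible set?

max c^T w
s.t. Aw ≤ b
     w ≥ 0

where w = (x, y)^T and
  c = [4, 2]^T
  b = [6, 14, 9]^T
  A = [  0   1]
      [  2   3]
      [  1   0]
Each vertex is the intersection of two constraint boundaries that also satisfies all remaining constraints:
  x = 0 and y = 0 → (0, 0)
  2x + 3y = 14 and y = 0 → (7, 0)
  2x + 3y = 14 and x = 0 → (0, 4.667)

Vertices: (0, 0), (7, 0), (0, 4.667)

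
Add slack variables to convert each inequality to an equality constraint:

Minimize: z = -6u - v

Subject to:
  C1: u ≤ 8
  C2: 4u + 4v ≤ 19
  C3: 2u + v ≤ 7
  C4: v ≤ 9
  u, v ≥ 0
min z = -6u - v

s.t.
  u + s1 = 8
  4u + 4v + s2 = 19
  2u + v + s3 = 7
  v + s4 = 9
  u, v, s1, s2, s3, s4 ≥ 0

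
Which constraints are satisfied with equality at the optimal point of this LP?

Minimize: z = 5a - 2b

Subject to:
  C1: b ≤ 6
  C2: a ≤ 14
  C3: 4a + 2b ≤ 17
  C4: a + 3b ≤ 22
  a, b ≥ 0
Optimal: a = 0, b = 6
Binding: C1, a ≥ 0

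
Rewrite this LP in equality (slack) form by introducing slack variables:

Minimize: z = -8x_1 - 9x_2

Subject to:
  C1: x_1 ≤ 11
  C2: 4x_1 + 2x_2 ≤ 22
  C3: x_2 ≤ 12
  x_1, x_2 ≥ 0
min z = -8x_1 - 9x_2

s.t.
  x_1 + s1 = 11
  4x_1 + 2x_2 + s2 = 22
  x_2 + s3 = 12
  x_1, x_2, s1, s2, s3 ≥ 0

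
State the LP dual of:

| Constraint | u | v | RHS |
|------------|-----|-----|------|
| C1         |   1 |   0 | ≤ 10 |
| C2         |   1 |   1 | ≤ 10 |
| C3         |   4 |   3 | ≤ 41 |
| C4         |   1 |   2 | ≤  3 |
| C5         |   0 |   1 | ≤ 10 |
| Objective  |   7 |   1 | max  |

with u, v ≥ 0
Minimize: z = 10y1 + 10y2 + 41y3 + 3y4 + 10y5

Subject to:
  C1: -y1 - y2 - 4y3 - y4 ≤ -7
  C2: -y2 - 3y3 - 2y4 - y5 ≤ -1
  y1, y2, y3, y4, y5 ≥ 0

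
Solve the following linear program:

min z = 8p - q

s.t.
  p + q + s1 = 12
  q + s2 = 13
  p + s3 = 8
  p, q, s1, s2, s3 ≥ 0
p = 0, q = 12, z = -12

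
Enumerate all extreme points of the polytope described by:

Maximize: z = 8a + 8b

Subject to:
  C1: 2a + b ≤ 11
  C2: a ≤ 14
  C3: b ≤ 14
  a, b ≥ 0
Each vertex is the intersection of two constraint boundaries that also satisfies all remaining constraints:
  a = 0 and b = 0 → (0, 0)
  2a + b = 11 and b = 0 → (5.5, 0)
  2a + b = 11 and a = 0 → (0, 11)

Vertices: (0, 0), (5.5, 0), (0, 11)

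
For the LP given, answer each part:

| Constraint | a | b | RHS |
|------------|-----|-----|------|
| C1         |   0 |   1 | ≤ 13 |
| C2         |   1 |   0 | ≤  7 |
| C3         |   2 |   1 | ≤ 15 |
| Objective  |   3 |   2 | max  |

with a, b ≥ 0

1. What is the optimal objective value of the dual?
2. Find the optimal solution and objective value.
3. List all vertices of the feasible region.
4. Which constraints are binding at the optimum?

1. 29 (by strong duality, equal to the primal optimum)
2. a = 1, b = 13, z = 29
3. (0, 0), (7, 0), (7, 1), (1, 13), (0, 13)
4. C1, C3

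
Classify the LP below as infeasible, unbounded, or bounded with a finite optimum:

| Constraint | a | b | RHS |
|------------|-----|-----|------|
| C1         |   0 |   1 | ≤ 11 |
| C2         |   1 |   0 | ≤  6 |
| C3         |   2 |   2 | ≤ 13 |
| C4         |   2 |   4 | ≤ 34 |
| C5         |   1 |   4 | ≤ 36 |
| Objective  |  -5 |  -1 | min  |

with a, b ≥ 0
The point (6, 0.5) satisfies every constraint, so the LP is feasible; the constraints give a ≤ 6 and b ≤ 11, which with a, b ≥ 0 keep the feasible region inside a bounded box. A feasible, bounded LP attains a finite optimum at a vertex.

The LP has an optimal solution: (6, 0.5) with z = -30.5.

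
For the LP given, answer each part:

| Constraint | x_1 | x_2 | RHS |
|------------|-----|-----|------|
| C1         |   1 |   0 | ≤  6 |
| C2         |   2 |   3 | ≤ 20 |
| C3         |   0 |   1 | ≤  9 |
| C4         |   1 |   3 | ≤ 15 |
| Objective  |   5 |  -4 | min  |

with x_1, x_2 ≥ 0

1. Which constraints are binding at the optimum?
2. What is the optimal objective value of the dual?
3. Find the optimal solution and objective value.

1. C4, x_1 ≥ 0
2. -20 (by strong duality, equal to the primal optimum)
3. x_1 = 0, x_2 = 5, z = -20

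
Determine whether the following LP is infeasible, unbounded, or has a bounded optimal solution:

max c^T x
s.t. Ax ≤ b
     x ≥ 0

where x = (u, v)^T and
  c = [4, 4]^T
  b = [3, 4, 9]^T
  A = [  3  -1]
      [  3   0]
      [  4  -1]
Feasible point: (0, 0) satisfies every constraint, so the LP is feasible.
Direction d = (0, 1): for each constraint row a, a·d ≤ 0 —
  (3)(0) + (-1)(1) = -1 ≤ 0
  (3)(0) + (0)(1) = 0 ≤ 0
  (4)(0) + (-1)(1) = -1 ≤ 0
and d ≥ 0, so (0, 0) + t·d stays feasible for every t ≥ 0. Along this ray z = 4u + 4v changes by 4 per unit t, so z → +∞.

Unbounded — the objective can increase without bound over the feasible region.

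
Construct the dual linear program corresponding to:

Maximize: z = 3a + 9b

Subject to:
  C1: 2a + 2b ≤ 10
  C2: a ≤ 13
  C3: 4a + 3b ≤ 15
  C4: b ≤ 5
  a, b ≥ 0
Minimize: z = 10y1 + 13y2 + 15y3 + 5y4

Subject to:
  C1: -2y1 - y2 - 4y3 ≤ -3
  C2: -2y1 - 3y3 - y4 ≤ -9
  y1, y2, y3, y4 ≥ 0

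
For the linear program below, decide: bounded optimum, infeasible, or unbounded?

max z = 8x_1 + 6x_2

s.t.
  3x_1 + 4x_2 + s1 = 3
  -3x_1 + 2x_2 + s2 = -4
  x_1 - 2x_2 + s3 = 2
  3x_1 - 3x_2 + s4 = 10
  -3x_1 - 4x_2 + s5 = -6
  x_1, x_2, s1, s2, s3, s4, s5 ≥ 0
The row 3x_1 + 4x_2 + s1 = 3 with s1 ≥ 0 requires 3x_1 + 4x_2 ≤ 3, while the row -3x_1 - 4x_2 + s5 = -6 with s5 ≥ 0 is equivalent to 3x_1 + 4x_2 ≥ 6. Together they would need 6 ≤ 3x_1 + 4x_2 ≤ 3, which is impossible since 6 > 3. No point satisfies all constraints.

Infeasible — the constraint set is empty.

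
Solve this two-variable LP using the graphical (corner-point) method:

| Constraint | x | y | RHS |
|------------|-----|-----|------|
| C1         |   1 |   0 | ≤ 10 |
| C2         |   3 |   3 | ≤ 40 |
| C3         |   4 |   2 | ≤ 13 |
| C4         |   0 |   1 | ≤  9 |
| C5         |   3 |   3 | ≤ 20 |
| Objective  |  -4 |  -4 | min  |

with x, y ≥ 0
Each vertex is the intersection of two constraint boundaries that also satisfies all remaining constraints:
  x = 0 and y = 0 → (0, 0)
  4x + 2y = 13 and y = 0 → (3.25, 0)
  4x + 2y = 13 and x = 0 → (0, 6.5)

Evaluating z = -4x - 4y at each vertex:
  (0, 0): z = 0
  (3.25, 0): z = -13
  (0, 6.5): z = -26

The minimum is at (0, 6.5) with z = -26.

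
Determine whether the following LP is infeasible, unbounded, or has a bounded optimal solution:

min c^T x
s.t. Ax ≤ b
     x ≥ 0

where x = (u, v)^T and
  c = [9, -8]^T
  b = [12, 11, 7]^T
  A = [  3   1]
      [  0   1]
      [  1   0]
The point (0, 11) satisfies every constraint, so the LP is feasible; the constraints give u ≤ 7 and v ≤ 11, which with u, v ≥ 0 keep the feasible region inside a bounded box. A feasible, bounded LP attains a finite optimum at a vertex.

Evaluating z = 9u - 8v at each vertex:
  (0, 0): z = 0
  (4, 0): z = 36
  (0.3333, 11): z = -85
  (0, 11): z = -88

Feasible with finite optimum z* = -88 at (0, 11).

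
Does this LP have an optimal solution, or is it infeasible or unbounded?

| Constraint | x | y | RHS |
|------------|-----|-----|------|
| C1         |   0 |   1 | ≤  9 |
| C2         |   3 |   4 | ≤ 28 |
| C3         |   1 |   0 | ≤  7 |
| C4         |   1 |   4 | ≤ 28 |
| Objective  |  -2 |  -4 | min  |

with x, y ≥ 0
The point (0, 7) satisfies every constraint, so the LP is feasible; the constraints give x ≤ 7 and y ≤ 9, which with x, y ≥ 0 keep the feasible region inside a bounded box. A feasible, bounded LP attains a finite optimum at a vertex.

Feasible with finite optimum z* = -28 at (0, 7).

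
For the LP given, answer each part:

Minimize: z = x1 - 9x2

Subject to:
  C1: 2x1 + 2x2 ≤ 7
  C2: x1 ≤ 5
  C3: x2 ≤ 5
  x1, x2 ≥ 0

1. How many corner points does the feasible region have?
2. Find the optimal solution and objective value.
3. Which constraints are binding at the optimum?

1. 3
2. x1 = 0, x2 = 3.5, z = -31.5
3. C1, x1 ≥ 0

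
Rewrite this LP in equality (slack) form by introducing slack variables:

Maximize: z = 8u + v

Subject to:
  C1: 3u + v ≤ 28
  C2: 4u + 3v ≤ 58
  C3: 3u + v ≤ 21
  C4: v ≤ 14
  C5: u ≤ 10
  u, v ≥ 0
max z = 8u + v

s.t.
  3u + v + s1 = 28
  4u + 3v + s2 = 58
  3u + v + s3 = 21
  v + s4 = 14
  u + s5 = 10
  u, v, s1, s2, s3, s4, s5 ≥ 0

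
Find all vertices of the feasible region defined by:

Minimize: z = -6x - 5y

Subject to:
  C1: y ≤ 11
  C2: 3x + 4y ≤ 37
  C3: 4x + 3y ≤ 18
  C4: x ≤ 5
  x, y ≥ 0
Each vertex is the intersection of two constraint boundaries that also satisfies all remaining constraints:
  x = 0 and y = 0 → (0, 0)
  4x + 3y = 18 and y = 0 → (4.5, 0)
  4x + 3y = 18 and x = 0 → (0, 6)

Vertices: (0, 0), (4.5, 0), (0, 6)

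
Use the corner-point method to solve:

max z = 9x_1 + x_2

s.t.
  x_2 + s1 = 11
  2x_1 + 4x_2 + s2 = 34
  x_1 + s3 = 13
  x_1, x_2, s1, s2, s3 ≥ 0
x_1 = 13, x_2 = 2, z = 119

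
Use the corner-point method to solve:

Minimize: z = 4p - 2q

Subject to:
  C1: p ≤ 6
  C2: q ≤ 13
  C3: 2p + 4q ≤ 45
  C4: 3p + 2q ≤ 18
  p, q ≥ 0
Each vertex is the intersection of two constraint boundaries that also satisfies all remaining constraints:
  p = 0 and q = 0 → (0, 0)
  p = 6 and 3p + 2q = 18 → (6, 0)
  3p + 2q = 18 and p = 0 → (0, 9)

Evaluating z = 4p - 2q at each vertex:
  (0, 0): z = 0
  (6, 0): z = 24
  (0, 9): z = -18

The minimum is at (0, 9) with z = -18.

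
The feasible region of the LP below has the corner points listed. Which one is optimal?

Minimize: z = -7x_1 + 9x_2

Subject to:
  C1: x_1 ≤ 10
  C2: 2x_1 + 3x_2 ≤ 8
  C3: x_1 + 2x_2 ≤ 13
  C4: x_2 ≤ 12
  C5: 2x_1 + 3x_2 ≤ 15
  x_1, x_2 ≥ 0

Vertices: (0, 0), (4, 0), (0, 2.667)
Evaluating z = -7x_1 + 9x_2 at each vertex:
  (0, 0): z = 0
  (4, 0): z = -28
  (0, 2.667): z = 24

The smallest value is z = -28, attained at (4, 0).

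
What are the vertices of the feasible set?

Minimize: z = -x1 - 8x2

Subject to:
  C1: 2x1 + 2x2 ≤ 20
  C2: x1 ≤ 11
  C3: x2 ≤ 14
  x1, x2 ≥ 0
Each vertex is the intersection of two constraint boundaries that also satisfies all remaining constraints:
  x1 = 0 and x2 = 0 → (0, 0)
  2x1 + 2x2 = 20 and x2 = 0 → (10, 0)
  2x1 + 2x2 = 20 and x1 = 0 → (0, 10)

Vertices: (0, 0), (10, 0), (0, 10)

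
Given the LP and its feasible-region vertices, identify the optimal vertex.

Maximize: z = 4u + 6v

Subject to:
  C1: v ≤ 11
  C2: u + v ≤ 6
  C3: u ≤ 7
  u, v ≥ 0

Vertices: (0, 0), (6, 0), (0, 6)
(0, 6) with z = 36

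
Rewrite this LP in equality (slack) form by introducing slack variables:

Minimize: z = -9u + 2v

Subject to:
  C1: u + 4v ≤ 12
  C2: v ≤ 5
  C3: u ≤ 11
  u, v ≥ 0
min z = -9u + 2v

s.t.
  u + 4v + s1 = 12
  v + s2 = 5
  u + s3 = 11
  u, v, s1, s2, s3 ≥ 0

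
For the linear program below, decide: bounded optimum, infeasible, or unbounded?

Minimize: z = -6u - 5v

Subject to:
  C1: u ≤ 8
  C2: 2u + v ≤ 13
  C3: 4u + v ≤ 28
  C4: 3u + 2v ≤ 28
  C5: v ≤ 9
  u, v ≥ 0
The point (2, 9) satisfies every constraint, so the LP is feasible; the constraints give u ≤ 8 and v ≤ 9, which with u, v ≥ 0 keep the feasible region inside a bounded box. A feasible, bounded LP attains a finite optimum at a vertex.

Feasible with finite optimum z* = -57 at (2, 9).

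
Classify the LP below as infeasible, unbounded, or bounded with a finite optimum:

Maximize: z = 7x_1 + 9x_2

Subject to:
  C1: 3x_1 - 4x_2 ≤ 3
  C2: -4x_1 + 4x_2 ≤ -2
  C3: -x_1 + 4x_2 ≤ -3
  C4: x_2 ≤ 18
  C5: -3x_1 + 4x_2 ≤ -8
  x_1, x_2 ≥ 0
C1 requires 3x_1 - 4x_2 ≤ 3, while C5 (-3x_1 + 4x_2 ≤ -8) is equivalent to 3x_1 - 4x_2 ≥ 8. Together they would need 8 ≤ 3x_1 - 4x_2 ≤ 3, which is impossible since 8 > 3. No point satisfies all constraints.

Infeasible — the constraint set is empty.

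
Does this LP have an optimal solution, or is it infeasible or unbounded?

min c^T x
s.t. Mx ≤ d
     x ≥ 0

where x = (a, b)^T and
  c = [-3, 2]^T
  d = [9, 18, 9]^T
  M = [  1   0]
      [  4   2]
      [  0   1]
The point (4.5, 0) satisfies every constraint, so the LP is feasible; the constraints give a ≤ 9 and b ≤ 9, which with a, b ≥ 0 keep the feasible region inside a bounded box. A feasible, bounded LP attains a finite optimum at a vertex.

Evaluating z = -3a + 2b at each vertex:
  (0, 0): z = 0
  (4.5, 0): z = -13.5
  (0, 9): z = 18

Feasible with finite optimum z* = -13.5 at (4.5, 0).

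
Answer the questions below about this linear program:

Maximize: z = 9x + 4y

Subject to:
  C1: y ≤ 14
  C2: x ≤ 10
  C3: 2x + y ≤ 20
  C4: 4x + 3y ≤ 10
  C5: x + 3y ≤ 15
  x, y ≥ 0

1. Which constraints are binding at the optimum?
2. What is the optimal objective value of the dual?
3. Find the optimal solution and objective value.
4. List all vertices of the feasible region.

1. C4, y ≥ 0
2. 22.5 (by strong duality, equal to the primal optimum)
3. x = 2.5, y = 0, z = 22.5
4. (0, 0), (2.5, 0), (0, 3.333)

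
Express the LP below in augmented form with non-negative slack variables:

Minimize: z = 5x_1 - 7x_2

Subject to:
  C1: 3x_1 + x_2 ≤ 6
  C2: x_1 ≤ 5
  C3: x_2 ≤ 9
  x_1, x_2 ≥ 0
min z = 5x_1 - 7x_2

s.t.
  3x_1 + x_2 + s1 = 6
  x_1 + s2 = 5
  x_2 + s3 = 9
  x_1, x_2, s1, s2, s3 ≥ 0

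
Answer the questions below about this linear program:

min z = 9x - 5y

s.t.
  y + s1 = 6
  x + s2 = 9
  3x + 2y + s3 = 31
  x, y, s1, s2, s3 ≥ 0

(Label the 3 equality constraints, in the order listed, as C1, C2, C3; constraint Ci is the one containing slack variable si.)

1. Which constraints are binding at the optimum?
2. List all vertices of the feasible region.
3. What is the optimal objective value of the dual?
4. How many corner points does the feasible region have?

1. C1, x ≥ 0
2. (0, 0), (9, 0), (9, 2), (6.333, 6), (0, 6)
3. -30 (by strong duality, equal to the primal optimum)
4. 5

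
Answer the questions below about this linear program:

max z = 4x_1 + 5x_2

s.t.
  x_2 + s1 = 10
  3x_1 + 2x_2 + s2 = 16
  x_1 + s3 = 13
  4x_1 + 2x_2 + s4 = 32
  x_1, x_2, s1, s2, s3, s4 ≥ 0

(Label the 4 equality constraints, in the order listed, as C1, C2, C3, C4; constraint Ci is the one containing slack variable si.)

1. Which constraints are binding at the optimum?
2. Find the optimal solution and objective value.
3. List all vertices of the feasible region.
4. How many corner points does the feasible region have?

1. C2, x_1 ≥ 0
2. x_1 = 0, x_2 = 8, z = 40
3. (0, 0), (5.333, 0), (0, 8)
4. 3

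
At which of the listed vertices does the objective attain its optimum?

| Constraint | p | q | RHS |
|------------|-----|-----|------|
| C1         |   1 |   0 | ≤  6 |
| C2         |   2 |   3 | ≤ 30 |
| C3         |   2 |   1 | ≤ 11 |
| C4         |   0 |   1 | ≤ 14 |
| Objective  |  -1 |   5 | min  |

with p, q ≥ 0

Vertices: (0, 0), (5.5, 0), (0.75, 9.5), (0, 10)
Evaluating z = -p + 5q at each vertex:
  (0, 0): z = 0
  (5.5, 0): z = -5.5
  (0.75, 9.5): z = 46.75
  (0, 10): z = 50

The smallest value is z = -5.5, attained at (5.5, 0).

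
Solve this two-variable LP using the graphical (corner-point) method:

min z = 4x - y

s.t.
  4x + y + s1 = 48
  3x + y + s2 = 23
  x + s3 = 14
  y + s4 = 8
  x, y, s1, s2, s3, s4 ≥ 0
Each vertex is the intersection of two constraint boundaries that also satisfies all remaining constraints:
  x = 0 and y = 0 → (0, 0)
  3x + y = 23 and y = 0 → (7.667, 0)
  3x + y = 23 and y = 8 → (5, 8)
  y = 8 and x = 0 → (0, 8)

Evaluating z = 4x - y at each vertex:
  (0, 0): z = 0
  (7.667, 0): z = 30.67
  (5, 8): z = 12
  (0, 8): z = -8

The minimum is at (0, 8) with z = -8.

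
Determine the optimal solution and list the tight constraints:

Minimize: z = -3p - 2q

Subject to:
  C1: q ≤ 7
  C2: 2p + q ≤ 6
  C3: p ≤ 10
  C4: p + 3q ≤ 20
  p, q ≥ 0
Optimal: p = 0, q = 6
Slack at optimum:
  C1: slack = 1
  C2: slack = 0 (binding)
  C3: slack = 10
  C4: slack = 2
  p ≥ 0: p = 0 (binding)
  q ≥ 0: q = 6
Binding constraints: C2, p ≥ 0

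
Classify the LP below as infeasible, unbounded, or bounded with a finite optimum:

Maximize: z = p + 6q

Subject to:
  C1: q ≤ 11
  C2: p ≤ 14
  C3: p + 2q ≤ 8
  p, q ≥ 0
The point (0, 4) satisfies every constraint, so the LP is feasible; the constraints give p ≤ 14 and q ≤ 11, which with p, q ≥ 0 keep the feasible region inside a bounded box. A feasible, bounded LP attains a finite optimum at a vertex.

Evaluating z = p + 6q at each vertex:
  (0, 0): z = 0
  (8, 0): z = 8
  (0, 4): z = 24

The LP has an optimal solution: (0, 4) with z = 24.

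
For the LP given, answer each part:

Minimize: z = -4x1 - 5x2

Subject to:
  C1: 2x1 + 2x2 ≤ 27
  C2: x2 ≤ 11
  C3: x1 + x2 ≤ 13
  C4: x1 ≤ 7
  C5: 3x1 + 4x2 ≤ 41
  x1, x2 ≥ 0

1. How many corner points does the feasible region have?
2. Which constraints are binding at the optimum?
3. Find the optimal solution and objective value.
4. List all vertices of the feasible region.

1. 4
2. C4, C5
3. x1 = 7, x2 = 5, z = -53
4. (0, 0), (7, 0), (7, 5), (0, 10.25)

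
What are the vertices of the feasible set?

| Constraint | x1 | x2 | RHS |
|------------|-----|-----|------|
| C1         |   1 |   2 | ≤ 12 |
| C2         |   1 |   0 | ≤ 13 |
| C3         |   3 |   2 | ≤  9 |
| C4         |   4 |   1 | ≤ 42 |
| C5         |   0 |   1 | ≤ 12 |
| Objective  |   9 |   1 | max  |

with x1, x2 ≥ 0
Each vertex is the intersection of two constraint boundaries that also satisfies all remaining constraints:
  x1 = 0 and x2 = 0 → (0, 0)
  3x1 + 2x2 = 9 and x2 = 0 → (3, 0)
  3x1 + 2x2 = 9 and x1 = 0 → (0, 4.5)

Vertices: (0, 0), (3, 0), (0, 4.5)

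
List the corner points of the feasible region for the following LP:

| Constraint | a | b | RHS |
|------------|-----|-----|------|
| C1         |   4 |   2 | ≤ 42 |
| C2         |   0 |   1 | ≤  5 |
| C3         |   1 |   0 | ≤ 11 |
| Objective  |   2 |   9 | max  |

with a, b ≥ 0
Each vertex is the intersection of two constraint boundaries that also satisfies all remaining constraints:
  a = 0 and b = 0 → (0, 0)
  4a + 2b = 42 and b = 0 → (10.5, 0)
  4a + 2b = 42 and b = 5 → (8, 5)
  b = 5 and a = 0 → (0, 5)

Vertices: (0, 0), (10.5, 0), (8, 5), (0, 5)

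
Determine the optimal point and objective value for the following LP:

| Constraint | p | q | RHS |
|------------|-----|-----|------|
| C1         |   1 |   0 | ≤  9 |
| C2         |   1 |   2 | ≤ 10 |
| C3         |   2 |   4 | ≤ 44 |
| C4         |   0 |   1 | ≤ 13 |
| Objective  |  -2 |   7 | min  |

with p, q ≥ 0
Each vertex is the intersection of two constraint boundaries that also satisfies all remaining constraints:
  p = 0 and q = 0 → (0, 0)
  p = 9 and q = 0 → (9, 0)
  p = 9 and p + 2q = 10 → (9, 0.5)
  p + 2q = 10 and p = 0 → (0, 5)

Evaluating z = -2p + 7q at each vertex:
  (0, 0): z = 0
  (9, 0): z = -18
  (9, 0.5): z = -14.5
  (0, 5): z = 35

The minimum is at (9, 0) with z = -18.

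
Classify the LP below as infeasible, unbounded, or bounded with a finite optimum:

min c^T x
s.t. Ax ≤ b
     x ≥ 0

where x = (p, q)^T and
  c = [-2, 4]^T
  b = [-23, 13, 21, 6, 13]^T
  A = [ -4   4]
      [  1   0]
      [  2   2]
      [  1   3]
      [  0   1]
The point (6, 0) satisfies every constraint, so the LP is feasible; the constraints give p ≤ 13 and q ≤ 13, which with p, q ≥ 0 keep the feasible region inside a bounded box. A feasible, bounded LP attains a finite optimum at a vertex.

Bounded optimum: z* = -12 at (6, 0).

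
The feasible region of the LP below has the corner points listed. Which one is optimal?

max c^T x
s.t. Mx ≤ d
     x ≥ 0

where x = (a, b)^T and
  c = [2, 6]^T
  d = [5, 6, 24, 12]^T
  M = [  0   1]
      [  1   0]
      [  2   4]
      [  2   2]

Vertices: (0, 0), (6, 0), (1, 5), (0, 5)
(1, 5) with z = 32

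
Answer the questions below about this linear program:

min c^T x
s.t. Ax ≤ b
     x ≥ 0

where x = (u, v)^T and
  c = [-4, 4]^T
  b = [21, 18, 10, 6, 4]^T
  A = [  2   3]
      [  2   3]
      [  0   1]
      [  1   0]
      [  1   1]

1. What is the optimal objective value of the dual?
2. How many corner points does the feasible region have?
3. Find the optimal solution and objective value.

1. -16 (by strong duality, equal to the primal optimum)
2. 3
3. u = 4, v = 0, z = -16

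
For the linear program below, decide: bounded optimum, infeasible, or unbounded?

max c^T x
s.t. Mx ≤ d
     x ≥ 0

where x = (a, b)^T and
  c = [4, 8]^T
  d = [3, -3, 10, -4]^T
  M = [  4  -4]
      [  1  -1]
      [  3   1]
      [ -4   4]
One constraint requires 4a - 4b ≤ 3, while the constraint -4a + 4b ≤ -4 is equivalent to 4a - 4b ≥ 4. Together they would need 4 ≤ 4a - 4b ≤ 3, which is impossible since 4 > 3. No point satisfies all constraints.

Infeasible: no point satisfies all constraints simultaneously.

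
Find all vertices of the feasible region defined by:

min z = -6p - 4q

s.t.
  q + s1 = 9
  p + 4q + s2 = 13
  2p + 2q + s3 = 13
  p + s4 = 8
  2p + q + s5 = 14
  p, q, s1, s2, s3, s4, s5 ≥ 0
Each vertex is the intersection of two constraint boundaries that also satisfies all remaining constraints:
  p = 0 and q = 0 → (0, 0)
  2p + 2q = 13 and q = 0 → (6.5, 0)
  p + 4q = 13 and 2p + 2q = 13 → (4.333, 2.167)
  p + 4q = 13 and p = 0 → (0, 3.25)

Vertices: (0, 0), (6.5, 0), (4.333, 2.167), (0, 3.25)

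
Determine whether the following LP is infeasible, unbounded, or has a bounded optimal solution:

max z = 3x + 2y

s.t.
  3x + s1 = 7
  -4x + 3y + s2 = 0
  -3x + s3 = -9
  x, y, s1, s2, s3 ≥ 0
The row 3x + s1 = 7 with s1 ≥ 0 requires 3x ≤ 7, while the row -3x + s3 = -9 with s3 ≥ 0 is equivalent to 3x ≥ 9. Together they would need 9 ≤ 3x ≤ 7, which is impossible since 9 > 7. No point satisfies all constraints.

The feasible region is empty; the LP is infeasible.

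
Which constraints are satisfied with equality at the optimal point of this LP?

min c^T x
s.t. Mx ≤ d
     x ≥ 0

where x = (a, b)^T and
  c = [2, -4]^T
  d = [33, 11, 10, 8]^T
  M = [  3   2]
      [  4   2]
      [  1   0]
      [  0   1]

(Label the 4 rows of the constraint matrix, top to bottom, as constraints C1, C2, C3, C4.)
Optimal: a = 0, b = 5.5
Slack at optimum:
  C1: slack = 22
  C2: slack = 0 (binding)
  C3: slack = 10
  C4: slack = 2.5
  a ≥ 0: a = 0 (binding)
  b ≥ 0: b = 5.5
Binding constraints: C2, a ≥ 0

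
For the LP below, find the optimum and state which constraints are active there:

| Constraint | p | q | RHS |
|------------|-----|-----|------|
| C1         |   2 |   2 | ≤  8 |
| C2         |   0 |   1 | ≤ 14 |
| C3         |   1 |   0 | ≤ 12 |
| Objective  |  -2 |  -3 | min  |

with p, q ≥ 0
Optimal: p = 0, q = 4
Slack at optimum:
  C1: slack = 0 (binding)
  C2: slack = 10
  C3: slack = 12
  p ≥ 0: p = 0 (binding)
  q ≥ 0: q = 4
Binding constraints: C1, p ≥ 0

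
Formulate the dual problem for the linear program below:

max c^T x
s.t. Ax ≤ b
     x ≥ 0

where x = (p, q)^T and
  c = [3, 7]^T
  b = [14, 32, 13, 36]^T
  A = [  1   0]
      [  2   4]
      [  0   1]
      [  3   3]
Minimize: z = 14y1 + 32y2 + 13y3 + 36y4

Subject to:
  C1: -y1 - 2y2 - 3y4 ≤ -3
  C2: -4y2 - y3 - 3y4 ≤ -7
  y1, y2, y3, y4 ≥ 0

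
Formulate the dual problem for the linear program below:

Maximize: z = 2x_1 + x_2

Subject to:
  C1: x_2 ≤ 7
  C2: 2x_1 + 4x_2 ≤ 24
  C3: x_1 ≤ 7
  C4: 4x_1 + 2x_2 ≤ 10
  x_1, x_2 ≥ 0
Minimize: z = 7y1 + 24y2 + 7y3 + 10y4

Subject to:
  C1: -2y2 - y3 - 4y4 ≤ -2
  C2: -y1 - 4y2 - 2y4 ≤ -1
  y1, y2, y3, y4 ≥ 0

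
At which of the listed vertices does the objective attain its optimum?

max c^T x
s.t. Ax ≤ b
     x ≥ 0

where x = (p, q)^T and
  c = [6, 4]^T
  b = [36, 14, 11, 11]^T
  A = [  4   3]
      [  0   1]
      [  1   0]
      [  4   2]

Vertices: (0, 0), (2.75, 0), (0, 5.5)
Evaluating z = 6p + 4q at each vertex:
  (0, 0): z = 0
  (2.75, 0): z = 16.5
  (0, 5.5): z = 22

The largest value is z = 22, attained at (0, 5.5).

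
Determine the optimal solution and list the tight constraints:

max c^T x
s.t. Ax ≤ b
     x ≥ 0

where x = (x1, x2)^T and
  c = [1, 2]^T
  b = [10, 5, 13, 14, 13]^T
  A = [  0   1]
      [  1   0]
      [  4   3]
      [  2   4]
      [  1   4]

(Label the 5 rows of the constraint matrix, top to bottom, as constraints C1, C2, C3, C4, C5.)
Optimal: x1 = 1, x2 = 3
Slack at optimum:
  C1: slack = 7
  C2: slack = 4
  C3: slack = 0 (binding)
  C4: slack = 0 (binding)
  C5: slack = 0 (binding)
  x1 ≥ 0: x1 = 1
  x2 ≥ 0: x2 = 3
Binding constraints: C3, C4, C5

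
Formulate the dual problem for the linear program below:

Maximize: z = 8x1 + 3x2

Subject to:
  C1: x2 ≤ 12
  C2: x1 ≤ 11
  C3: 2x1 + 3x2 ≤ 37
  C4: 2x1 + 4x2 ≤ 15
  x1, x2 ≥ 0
Minimize: z = 12y1 + 11y2 + 37y3 + 15y4

Subject to:
  C1: -y2 - 2y3 - 2y4 ≤ -8
  C2: -y1 - 3y3 - 4y4 ≤ -3
  y1, y2, y3, y4 ≥ 0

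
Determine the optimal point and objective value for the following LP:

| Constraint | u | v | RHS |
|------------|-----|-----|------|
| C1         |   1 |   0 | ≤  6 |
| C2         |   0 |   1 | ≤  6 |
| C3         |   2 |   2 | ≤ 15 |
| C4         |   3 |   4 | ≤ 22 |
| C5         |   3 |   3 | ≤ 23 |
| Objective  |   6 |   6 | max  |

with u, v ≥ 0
u = 6, v = 1, z = 42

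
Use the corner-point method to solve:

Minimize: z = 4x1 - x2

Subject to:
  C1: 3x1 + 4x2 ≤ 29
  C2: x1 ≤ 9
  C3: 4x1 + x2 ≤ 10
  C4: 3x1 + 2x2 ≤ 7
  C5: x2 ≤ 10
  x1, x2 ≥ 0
x1 = 0, x2 = 3.5, z = -3.5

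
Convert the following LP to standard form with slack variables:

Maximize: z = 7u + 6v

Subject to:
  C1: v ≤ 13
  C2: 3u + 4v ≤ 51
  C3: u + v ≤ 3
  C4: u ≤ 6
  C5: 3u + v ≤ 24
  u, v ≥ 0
max z = 7u + 6v

s.t.
  v + s1 = 13
  3u + 4v + s2 = 51
  u + v + s3 = 3
  u + s4 = 6
  3u + v + s5 = 24
  u, v, s1, s2, s3, s4, s5 ≥ 0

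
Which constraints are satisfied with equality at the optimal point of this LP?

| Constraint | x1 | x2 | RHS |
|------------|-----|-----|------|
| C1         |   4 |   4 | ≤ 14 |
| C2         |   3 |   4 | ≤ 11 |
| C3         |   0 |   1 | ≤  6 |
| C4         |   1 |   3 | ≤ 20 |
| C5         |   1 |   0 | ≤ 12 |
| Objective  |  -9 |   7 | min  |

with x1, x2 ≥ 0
Optimal: x1 = 3.5, x2 = 0
Binding: C1, x2 ≥ 0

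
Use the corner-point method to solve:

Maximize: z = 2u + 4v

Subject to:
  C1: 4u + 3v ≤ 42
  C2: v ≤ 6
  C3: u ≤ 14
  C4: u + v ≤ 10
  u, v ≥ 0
u = 4, v = 6, z = 32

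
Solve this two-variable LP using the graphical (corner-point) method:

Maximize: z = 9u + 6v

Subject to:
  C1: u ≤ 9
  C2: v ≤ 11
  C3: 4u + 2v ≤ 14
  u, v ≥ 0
Each vertex is the intersection of two constraint boundaries that also satisfies all remaining constraints:
  u = 0 and v = 0 → (0, 0)
  4u + 2v = 14 and v = 0 → (3.5, 0)
  4u + 2v = 14 and u = 0 → (0, 7)

Evaluating z = 9u + 6v at each vertex:
  (0, 0): z = 0
  (3.5, 0): z = 31.5
  (0, 7): z = 42

The maximum is at (0, 7) with z = 42.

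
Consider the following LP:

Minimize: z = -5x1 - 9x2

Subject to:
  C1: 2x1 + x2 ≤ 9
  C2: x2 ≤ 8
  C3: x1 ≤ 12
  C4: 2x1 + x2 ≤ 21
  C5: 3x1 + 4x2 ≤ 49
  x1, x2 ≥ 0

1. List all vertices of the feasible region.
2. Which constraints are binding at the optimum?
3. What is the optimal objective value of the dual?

1. (0, 0), (4.5, 0), (0.5, 8), (0, 8)
2. C1, C2
3. -74.5 (by strong duality, equal to the primal optimum)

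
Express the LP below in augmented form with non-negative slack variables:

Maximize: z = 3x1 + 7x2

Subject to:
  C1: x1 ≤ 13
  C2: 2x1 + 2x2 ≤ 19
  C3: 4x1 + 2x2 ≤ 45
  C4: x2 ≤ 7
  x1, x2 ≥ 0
max z = 3x1 + 7x2

s.t.
  x1 + s1 = 13
  2x1 + 2x2 + s2 = 19
  4x1 + 2x2 + s3 = 45
  x2 + s4 = 7
  x1, x2, s1, s2, s3, s4 ≥ 0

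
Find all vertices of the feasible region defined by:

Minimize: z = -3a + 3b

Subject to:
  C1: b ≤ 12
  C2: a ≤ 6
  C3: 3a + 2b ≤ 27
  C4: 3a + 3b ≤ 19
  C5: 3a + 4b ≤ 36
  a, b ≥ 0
Each vertex is the intersection of two constraint boundaries that also satisfies all remaining constraints:
  a = 0 and b = 0 → (0, 0)
  a = 6 and b = 0 → (6, 0)
  a = 6 and 3a + 3b = 19 → (6, 0.3333)
  3a + 3b = 19 and a = 0 → (0, 6.333)

Vertices: (0, 0), (6, 0), (6, 0.3333), (0, 6.333)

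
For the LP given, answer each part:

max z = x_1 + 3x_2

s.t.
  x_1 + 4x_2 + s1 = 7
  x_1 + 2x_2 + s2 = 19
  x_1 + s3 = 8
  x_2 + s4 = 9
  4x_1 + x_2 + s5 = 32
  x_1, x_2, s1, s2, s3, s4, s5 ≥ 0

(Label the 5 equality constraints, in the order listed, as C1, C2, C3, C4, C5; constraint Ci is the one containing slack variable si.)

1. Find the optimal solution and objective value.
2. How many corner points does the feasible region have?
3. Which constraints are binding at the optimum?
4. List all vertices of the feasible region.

1. x_1 = 7, x_2 = 0, z = 7
2. 3
3. C1, x_2 ≥ 0
4. (0, 0), (7, 0), (0, 1.75)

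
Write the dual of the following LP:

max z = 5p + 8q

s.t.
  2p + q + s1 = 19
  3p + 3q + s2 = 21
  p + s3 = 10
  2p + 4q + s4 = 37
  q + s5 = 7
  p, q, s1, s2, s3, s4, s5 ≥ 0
Minimize: z = 19y1 + 21y2 + 10y3 + 37y4 + 7y5

Subject to:
  C1: -2y1 - 3y2 - y3 - 2y4 ≤ -5
  C2: -y1 - 3y2 - 4y4 - y5 ≤ -8
  y1, y2, y3, y4, y5 ≥ 0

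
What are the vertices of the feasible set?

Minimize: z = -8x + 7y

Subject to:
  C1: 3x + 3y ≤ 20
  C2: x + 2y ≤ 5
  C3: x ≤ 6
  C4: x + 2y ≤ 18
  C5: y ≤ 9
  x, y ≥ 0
Each vertex is the intersection of two constraint boundaries that also satisfies all remaining constraints:
  x = 0 and y = 0 → (0, 0)
  x + 2y = 5 and y = 0 → (5, 0)
  x + 2y = 5 and x = 0 → (0, 2.5)

Vertices: (0, 0), (5, 0), (0, 2.5)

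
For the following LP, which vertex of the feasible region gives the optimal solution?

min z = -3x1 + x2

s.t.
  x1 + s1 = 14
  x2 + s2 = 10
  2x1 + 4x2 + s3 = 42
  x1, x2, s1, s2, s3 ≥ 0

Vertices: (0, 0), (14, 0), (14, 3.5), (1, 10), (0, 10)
(14, 0) with z = -42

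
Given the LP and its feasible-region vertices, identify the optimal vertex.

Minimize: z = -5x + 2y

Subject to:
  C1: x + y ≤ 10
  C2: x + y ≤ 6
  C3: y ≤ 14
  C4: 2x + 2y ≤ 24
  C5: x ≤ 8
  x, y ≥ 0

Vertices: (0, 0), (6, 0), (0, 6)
(6, 0) with z = -30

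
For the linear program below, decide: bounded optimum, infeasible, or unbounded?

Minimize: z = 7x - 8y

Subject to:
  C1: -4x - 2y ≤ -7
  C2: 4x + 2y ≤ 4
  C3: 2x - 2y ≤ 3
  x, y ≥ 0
C2 requires 4x + 2y ≤ 4, while C1 (-4x - 2y ≤ -7) is equivalent to 4x + 2y ≥ 7. Together they would need 7 ≤ 4x + 2y ≤ 4, which is impossible since 7 > 4. No point satisfies all constraints.

Infeasible: no point satisfies all constraints simultaneously.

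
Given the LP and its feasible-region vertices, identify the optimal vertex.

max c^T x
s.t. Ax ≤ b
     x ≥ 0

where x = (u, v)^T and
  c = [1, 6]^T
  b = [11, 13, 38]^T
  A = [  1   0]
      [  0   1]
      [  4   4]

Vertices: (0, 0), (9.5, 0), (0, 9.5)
Evaluating z = u + 6v at each vertex:
  (0, 0): z = 0
  (9.5, 0): z = 9.5
  (0, 9.5): z = 57

The largest value is z = 57, attained at (0, 9.5).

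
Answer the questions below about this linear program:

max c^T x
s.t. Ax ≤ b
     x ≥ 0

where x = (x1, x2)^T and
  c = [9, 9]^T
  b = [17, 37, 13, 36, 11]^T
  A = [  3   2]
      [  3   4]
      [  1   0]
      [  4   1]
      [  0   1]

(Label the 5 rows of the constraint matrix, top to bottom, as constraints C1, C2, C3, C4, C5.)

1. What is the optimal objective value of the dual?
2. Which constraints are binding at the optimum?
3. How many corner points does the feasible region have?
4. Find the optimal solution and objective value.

1. 76.5 (by strong duality, equal to the primal optimum)
2. C1, x1 ≥ 0
3. 3
4. x1 = 0, x2 = 8.5, z = 76.5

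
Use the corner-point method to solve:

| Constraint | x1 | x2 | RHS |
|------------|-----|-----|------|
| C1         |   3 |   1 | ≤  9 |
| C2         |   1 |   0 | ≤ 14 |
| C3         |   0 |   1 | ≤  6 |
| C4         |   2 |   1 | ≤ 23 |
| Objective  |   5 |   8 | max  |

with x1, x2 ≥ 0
Each vertex is the intersection of two constraint boundaries that also satisfies all remaining constraints:
  x1 = 0 and x2 = 0 → (0, 0)
  3x1 + x2 = 9 and x2 = 0 → (3, 0)
  3x1 + x2 = 9 and x2 = 6 → (1, 6)
  x2 = 6 and x1 = 0 → (0, 6)

Evaluating z = 5x1 + 8x2 at each vertex:
  (0, 0): z = 0
  (3, 0): z = 15
  (1, 6): z = 53
  (0, 6): z = 48

The maximum is at (1, 6) with z = 53.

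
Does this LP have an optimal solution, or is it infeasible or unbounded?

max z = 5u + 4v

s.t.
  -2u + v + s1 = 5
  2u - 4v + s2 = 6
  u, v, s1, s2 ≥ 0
Feasible point: (0, 0) satisfies every constraint, so the LP is feasible.
Direction d = (1, 1): for each constraint row a, a·d ≤ 0 —
  (-2)(1) + (1)(1) = -1 ≤ 0
  (2)(1) + (-4)(1) = -2 ≤ 0
and d ≥ 0, so (0, 0) + t·d stays feasible for every t ≥ 0. Along this ray z = 5u + 4v changes by 9 per unit t, so z → +∞.

Unbounded — the objective can increase without bound over the feasible region.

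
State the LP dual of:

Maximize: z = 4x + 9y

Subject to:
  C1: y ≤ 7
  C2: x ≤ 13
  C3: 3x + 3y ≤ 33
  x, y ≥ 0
Minimize: z = 7y1 + 13y2 + 33y3

Subject to:
  C1: -y2 - 3y3 ≤ -4
  C2: -y1 - 3y3 ≤ -9
  y1, y2, y3 ≥ 0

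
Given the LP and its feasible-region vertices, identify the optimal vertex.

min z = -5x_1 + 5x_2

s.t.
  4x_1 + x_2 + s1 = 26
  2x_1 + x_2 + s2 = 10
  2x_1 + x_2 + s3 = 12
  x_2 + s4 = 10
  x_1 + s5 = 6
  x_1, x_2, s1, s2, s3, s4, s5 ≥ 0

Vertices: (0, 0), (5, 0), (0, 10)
(5, 0) with z = -25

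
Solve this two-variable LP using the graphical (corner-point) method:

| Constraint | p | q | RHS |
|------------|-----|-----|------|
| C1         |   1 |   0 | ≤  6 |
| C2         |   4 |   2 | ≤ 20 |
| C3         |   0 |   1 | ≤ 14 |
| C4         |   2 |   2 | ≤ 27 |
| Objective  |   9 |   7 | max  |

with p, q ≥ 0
Each vertex is the intersection of two constraint boundaries that also satisfies all remaining constraints:
  p = 0 and q = 0 → (0, 0)
  4p + 2q = 20 and q = 0 → (5, 0)
  4p + 2q = 20 and p = 0 → (0, 10)

Evaluating z = 9p + 7q at each vertex:
  (0, 0): z = 0
  (5, 0): z = 45
  (0, 10): z = 70

The maximum is at (0, 10) with z = 70.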